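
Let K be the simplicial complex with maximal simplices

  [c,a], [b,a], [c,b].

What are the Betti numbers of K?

K has 3 vertices, 3 edges.
rank ∂_0 = 0, rank ∂_1 = 2 ⇒ b_0 = 3 − 0 − 2 = 1; all invariant factors of ∂_1 are 1 so no torsion. So H_0 ≅ Z.
rank ∂_1 = 2, rank ∂_2 = 0 ⇒ b_1 = 3 − 2 − 0 = 1. So H_1 ≅ Z.

b_0 = 1, b_1 = 1.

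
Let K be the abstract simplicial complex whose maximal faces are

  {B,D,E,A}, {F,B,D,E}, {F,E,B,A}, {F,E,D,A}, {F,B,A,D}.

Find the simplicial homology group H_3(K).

Fix the vertex order A < B < D < E < F and write every simplex with vertices in increasing order. Then dim K = 3 and the simplices of K are:

  0-simplices (5): A, B, D, E, F
  1-simplices (10): AB, AD, AE, AF, BD, BE, BF, DE, DF, EF
  2-simplices (10): ABD, ABE, ABF, ADE, ADF, AEF, BDE, BDF, BEF, DEF
  3-simplices (5): ABDE, ABDF, ABEF, ADEF, BDEF

Hence C_0 ≅ Z^5, C_1 ≅ Z^10, C_2 ≅ Z^10, C_3 ≅ Z^5.

∂_1: C_1 → C_0 sends each edge [p,q] (with p < q) to q − p.
The resulting 5×10 matrix has rank 4, and its Smith normal form has invariant factors (1,1,1,1).

Boundary ∂_2: C_2 → C_1 sends each 2-simplex [p,q,r] to [q,r] − [p,r] + [p,q]. For instance
  ∂ABF = BF − AF + AB,
  ∂BEF = EF − BF + BE.
The resulting 10×10 matrix has rank 6, and its Smith normal form has invariant factors (1,1,1,1,1,1).

∂_3: C_3 → C_2 sends each 3-simplex σ to the alternating sum Σ_i (−1)^i (σ with its i-th vertex removed). For instance
  ∂ABDE = BDE − ADE + ABE − ABD,
  ∂ABEF = BEF − AEF + ABF − ABE.
The 10×5 boundary matrix has rank 4 and Smith normal form diag(1,1,1,1).

Reading off H_k = ker ∂_k / im ∂_{k+1}:

  H_3: rank ker ∂_3 − rank ∂_4 = (5 − 4) − 0 = 1, and there is no ∂_4, so H_3 = Z.

(K is a triangulation of the 3-sphere S^3.)

H_3 = Z.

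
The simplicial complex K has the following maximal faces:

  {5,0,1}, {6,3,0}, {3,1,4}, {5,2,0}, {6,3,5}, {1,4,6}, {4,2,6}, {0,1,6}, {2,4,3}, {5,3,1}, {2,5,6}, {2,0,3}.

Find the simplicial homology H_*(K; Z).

H_0 ≅ Z,  H_1 ≅ Z/2,  H_2 = 0.

K has 7 vertices, 18 edges, 12 triangles.
rank ∂_0 = 0, rank ∂_1 = 6 ⇒ b_0 = 7 − 0 − 6 = 1; all invariant factors of ∂_1 are 1 so no torsion. So H_0 ≅ Z.
rank ∂_1 = 6, rank ∂_2 = 12 ⇒ b_1 = 18 − 6 − 12 = 0; ∂_2 has invariant factor(s) [2] giving torsion. So H_1 ≅ Z/2.
rank ∂_2 = 12, rank ∂_3 = 0 ⇒ b_2 = 12 − 12 − 0 = 0. So H_2 ≅ 0.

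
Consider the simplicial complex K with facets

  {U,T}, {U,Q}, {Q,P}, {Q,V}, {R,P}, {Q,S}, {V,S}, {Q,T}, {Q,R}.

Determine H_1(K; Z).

Fix the vertex order P < Q < R < S < T < U < V and write every simplex with vertices in increasing order. Then dim K = 1 and the simplices of K are:

  0-simplices (7): P, Q, R, S, T, U, V
  1-simplices (9): PQ, PR, QR, QS, QT, QU, QV, SV, TU

Hence C_0 ≅ Z^7, C_1 ≅ Z^9.

The boundary map ∂_1: C_1 → C_0 maps an edge to its endpoints' difference, ∂[p,q] = q − p.
The 7×9 boundary matrix has rank 6 and Smith normal form diag(1,1,1,1,1,1).

Now H_k = ker ∂_k / im ∂_{k+1}, so:

  H_1: rank ker ∂_1 − rank ∂_2 = (9 − 6) − 0 = 3, and there is no ∂_2, so H_1 ≅ Z^3.

H_1 ≅ Z^3.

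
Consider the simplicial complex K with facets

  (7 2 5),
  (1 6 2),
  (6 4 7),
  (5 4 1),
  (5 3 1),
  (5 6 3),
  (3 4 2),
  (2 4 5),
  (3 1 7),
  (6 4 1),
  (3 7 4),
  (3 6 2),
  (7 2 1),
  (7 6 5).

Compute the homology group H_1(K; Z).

H_1 ≅ Z^2.

Fix the vertex order 1 < 2 < 3 < 4 < 5 < 6 < 7 and write every simplex with vertices in increasing order. Then dim K = 2 and the simplices of K are:

  0-simplices (7): [1], [2], [3], [4], [5], [6], [7]
  1-simplices (21): [1,2], [1,3], [1,4], [1,5], [1,6], [1,7], [2,3], [2,4], [2,5], [2,6], [2,7], [3,4], [3,5], [3,6], [3,7], [4,5], [4,6], [4,7], [5,6], [5,7], [6,7]
  2-simplices (14): [1,2,6], [1,2,7], [1,3,5], [1,3,7], [1,4,5], [1,4,6], [2,3,4], [2,3,6], [2,4,5], [2,5,7], [3,4,7], [3,5,6], [4,6,7], [5,6,7]

giving chain groups C_0 ≅ Z^7, C_1 ≅ Z^21, C_2 ≅ Z^14.

∂_1: C_1 → C_0 sends each edge [p,q] (with p < q) to q − p. For instance
  ∂[6,7] = [7] − [6].
This gives a 7×21 integer matrix of rank 6; reducing to Smith normal form yields diagonal entries (1,1,1,1,1,1).

The boundary map ∂_2: C_2 → C_1 maps a triangle to the signed sum of its edges. For instance
  ∂[3,5,6] = [5,6] − [3,6] + [3,5],
  ∂[1,2,7] = [2,7] − [1,7] + [1,2].
The resulting 21×14 matrix has rank 13, and its Smith normal form has invariant factors (1,1,1,1,1,1,1,1,1,1,1,1,1).

Reading off H_k = ker ∂_k / im ∂_{k+1}:

  H_1: rank ker ∂_1 − rank ∂_2 = (21 − 6) − 13 = 2, and the invariant factors of ∂_2 are all 1, so H_1 ≅ Z^2.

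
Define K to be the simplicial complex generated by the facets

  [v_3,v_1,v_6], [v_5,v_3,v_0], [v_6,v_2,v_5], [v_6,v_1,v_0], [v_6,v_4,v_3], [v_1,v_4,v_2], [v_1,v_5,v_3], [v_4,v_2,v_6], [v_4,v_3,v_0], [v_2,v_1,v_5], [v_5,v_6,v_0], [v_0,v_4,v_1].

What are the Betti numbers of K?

b_0 = 1, b_1 = 0, b_2 = 0.

We work with the vertex ordering v_0 < v_1 < v_2 < v_3 < v_4 < v_5 < v_6. The simplices of K, each written with vertices in increasing order, are:

  0-simplices (7): [v_0], [v_1], [v_2], [v_3], [v_4], [v_5], [v_6]
  1-simplices (18): (18 of them)
  2-simplices (12): (12 of them)

Hence C_0 ≅ Z^7, C_1 ≅ Z^18, C_2 ≅ Z^12.

Boundary ∂_1: C_1 → C_0 is given by ∂[p,q] = [q] − [p]. For instance
  ∂[v_0,v_5] = [v_5] − [v_0].
This gives a 7×18 integer matrix of rank 6; reducing to Smith normal form yields diagonal entries (1,1,1,1,1,1).

The boundary map ∂_2: C_2 → C_1 acts by ∂[p,q,r] = [q,r] − [p,r] + [p,q]. For instance
  ∂[v_1,v_2,v_4] = [v_2,v_4] − [v_1,v_4] + [v_1,v_2],
  ∂[v_3,v_4,v_6] = [v_4,v_6] − [v_3,v_6] + [v_3,v_4].
As a 18×12 matrix over Z this has rank 12, with invariant factors (1,1,1,1,1,1,1,1,1,1,1,2).

Now H_k = ker ∂_k / im ∂_{k+1}, so:

  H_0: rank C_0 − rank ∂_1 = 7 − 6 = 1, and the invariant factors of ∂_1 are all 1, so H_0 ≅ Z.
  H_1: rank ker ∂_1 − rank ∂_2 = (18 − 6) − 12 = 0, and ∂_2 has invariant factor 2 > 1, so H_1 ≅ Z/2.
  H_2: rank ker ∂_2 − rank ∂_3 = (12 − 12) − 0 = 0, and there is no ∂_3, so H_2 ≅ 0.

As a check, the Euler characteristic is 7 − 18 + 12 = 1, which agrees with 1 − 0 + 0 = 1.
(K is a triangulation of the real projective plane RP^2.)

Hence the Betti numbers are b_0 = 1, b_1 = 0, b_2 = 0.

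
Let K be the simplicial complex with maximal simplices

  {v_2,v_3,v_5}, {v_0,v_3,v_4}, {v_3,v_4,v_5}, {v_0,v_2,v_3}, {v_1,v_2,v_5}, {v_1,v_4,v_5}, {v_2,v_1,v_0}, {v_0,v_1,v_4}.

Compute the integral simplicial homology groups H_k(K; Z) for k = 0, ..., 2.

We work with the vertex ordering v_0 < v_1 < v_2 < v_3 < v_4 < v_5. The simplices of K, each written with vertices in increasing order, are:

  0-simplices (6): [v_0], [v_1], [v_2], [v_3], [v_4], [v_5]
  1-simplices (12): [v_0,v_1], [v_0,v_2], [v_0,v_3], [v_0,v_4], [v_1,v_2], [v_1,v_4], [v_1,v_5], [v_2,v_3], [v_2,v_5], [v_3,v_4], [v_3,v_5], [v_4,v_5]
  2-simplices (8): [v_0,v_1,v_2], [v_0,v_1,v_4], [v_0,v_2,v_3], [v_0,v_3,v_4], [v_1,v_2,v_5], [v_1,v_4,v_5], [v_2,v_3,v_5], [v_3,v_4,v_5]

giving chain groups C_0 ≅ Z^6, C_1 ≅ Z^12, C_2 ≅ Z^8.

Boundary ∂_1: C_1 → C_0 is given by ∂[p,q] = [q] − [p]. For instance
  ∂[v_1,v_4] = [v_4] − [v_1].
The resulting 6×12 matrix has rank 5, and its Smith normal form has invariant factors (1,1,1,1,1).

Boundary ∂_2: C_2 → C_1 sends each 2-simplex [p,q,r] to [q,r] − [p,r] + [p,q]. For instance
  ∂[v_3,v_4,v_5] = [v_4,v_5] − [v_3,v_5] + [v_3,v_4],
  ∂[v_1,v_2,v_5] = [v_2,v_5] − [v_1,v_5] + [v_1,v_2].
The 12×8 boundary matrix has rank 7 and Smith normal form diag(1,1,1,1,1,1,1).

From H_k ≅ ker(∂_k) / im(∂_{k+1}) we obtain:

  H_0: rank C_0 − rank ∂_1 = 6 − 5 = 1, and the invariant factors of ∂_1 are all 1, so H_0 ≅ Z.
  H_1: rank ker ∂_1 − rank ∂_2 = (12 − 5) − 7 = 0, and the invariant factors of ∂_2 are all 1, so H_1 ≅ 0.
  H_2: rank ker ∂_2 − rank ∂_3 = (8 − 7) − 0 = 1, and there is no ∂_3, so H_2 ≅ Z.

H_0 = Z,  H_1 = 0,  H_2 = Z.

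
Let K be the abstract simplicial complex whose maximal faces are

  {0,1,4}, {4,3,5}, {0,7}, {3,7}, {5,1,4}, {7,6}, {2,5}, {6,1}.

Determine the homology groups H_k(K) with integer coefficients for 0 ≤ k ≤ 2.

H_0 ≅ Z,  H_1 ≅ Z^2,  H_2 = 0.

We work with the vertex ordering 0 < 1 < 2 < 3 < 4 < 5 < 6 < 7. The simplices of K, each written with vertices in increasing order, are:

  0-simplices (8): [0], [1], [2], [3], [4], [5], [6], [7]
  1-simplices (12): [0,1], [0,4], [0,7], [1,4], [1,5], [1,6], [2,5], [3,4], [3,5], [3,7], [4,5], [6,7]
  2-simplices (3): [0,1,4], [1,4,5], [3,4,5]

Hence C_0 ≅ Z^8, C_1 ≅ Z^12, C_2 ≅ Z^3.

∂_1: C_1 → C_0 is given by ∂[p,q] = [q] − [p]. For instance
  ∂[0,4] = [4] − [0].
The 8×12 boundary matrix has rank 7 and Smith normal form diag(1,1,1,1,1,1,1).

The boundary map ∂_2: C_2 → C_1 maps a triangle to the signed sum of its edges. For instance
  ∂[1,4,5] = [4,5] − [1,5] + [1,4],
  ∂[3,4,5] = [4,5] − [3,5] + [3,4].
This gives a 12×3 integer matrix of rank 3; reducing to Smith normal form yields diagonal entries (1,1,1).

Reading off H_k = ker ∂_k / im ∂_{k+1}:

  H_0: rank C_0 − rank ∂_1 = 8 − 7 = 1, and the invariant factors of ∂_1 are all 1, so H_0 = Z.
  H_1: rank ker ∂_1 − rank ∂_2 = (12 − 7) − 3 = 2, and the invariant factors of ∂_2 are all 1, so H_1 = Z^2.
  H_2: rank ker ∂_2 − rank ∂_3 = (3 − 3) − 0 = 0, and there is no ∂_3, so H_2 = 0.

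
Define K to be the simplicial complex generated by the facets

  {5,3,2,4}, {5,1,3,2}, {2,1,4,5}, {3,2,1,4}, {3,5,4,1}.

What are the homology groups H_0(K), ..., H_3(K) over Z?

Order the vertices as 1 < 2 < 3 < 4 < 5. Listing each simplex with vertices in this order, K has dimension 3 with simplices:

  0-simplices (5): [1], [2], [3], [4], [5]
  1-simplices (10): [1,2], [1,3], [1,4], [1,5], [2,3], [2,4], [2,5], [3,4], [3,5], [4,5]
  2-simplices (10): [1,2,3], [1,2,4], [1,2,5], [1,3,4], [1,3,5], [1,4,5], [2,3,4], [2,3,5], [2,4,5], [3,4,5]
  3-simplices (5): [1,2,3,4], [1,2,3,5], [1,2,4,5], [1,3,4,5], [2,3,4,5]

Hence C_0 ≅ Z^5, C_1 ≅ Z^10, C_2 ≅ Z^10, C_3 ≅ Z^5.

Boundary ∂_1: C_1 → C_0 sends each edge [p,q] (with p < q) to q − p.
This gives a 5×10 integer matrix of rank 4; reducing to Smith normal form yields diagonal entries (1,1,1,1).

Boundary ∂_2: C_2 → C_1 sends each 2-simplex [p,q,r] to [q,r] − [p,r] + [p,q]. For instance
  ∂[1,3,4] = [3,4] − [1,4] + [1,3],
  ∂[1,2,4] = [2,4] − [1,4] + [1,2].
The resulting 10×10 matrix has rank 6, and its Smith normal form has invariant factors (1,1,1,1,1,1).

Boundary ∂_3: C_3 → C_2 sends each 3-simplex σ to the alternating sum Σ_i (−1)^i (σ with its i-th vertex removed). For instance
  ∂[2,3,4,5] = [3,4,5] − [2,4,5] + [2,3,5] − [2,3,4],
  ∂[1,2,3,5] = [2,3,5] − [1,3,5] + [1,2,5] − [1,2,3].
The resulting 10×5 matrix has rank 4, and its Smith normal form has invariant factors (1,1,1,1).

Computing H_k = (kernel of ∂_k) / (image of ∂_{k+1}):

  H_0: rank C_0 − rank ∂_1 = 5 − 4 = 1, and the invariant factors of ∂_1 are all 1, so H_0 = Z.
  H_1: rank ker ∂_1 − rank ∂_2 = (10 − 4) − 6 = 0, and the invariant factors of ∂_2 are all 1, so H_1 = 0.
  H_2: rank ker ∂_2 − rank ∂_3 = (10 − 6) − 4 = 0, and the invariant factors of ∂_3 are all 1, so H_2 = 0.
  H_3: rank ker ∂_3 − rank ∂_4 = (5 − 4) − 0 = 1, and there is no ∂_4, so H_3 = Z.

H_0 ≅ Z,  H_1 = 0,  H_2 = 0,  H_3 ≅ Z.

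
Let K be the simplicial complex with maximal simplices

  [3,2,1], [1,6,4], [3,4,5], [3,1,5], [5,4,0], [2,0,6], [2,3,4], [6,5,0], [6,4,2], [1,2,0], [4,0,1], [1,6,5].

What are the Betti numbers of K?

Fix the vertex order 0 < 1 < 2 < 3 < 4 < 5 < 6 and write every simplex with vertices in increasing order. Then dim K = 2 and the simplices of K are:

  0-simplices (7): [0], [1], [2], [3], [4], [5], [6]
  1-simplices (18): [0,1], [0,2], [0,4], [0,5], [0,6], [1,2], [1,3], [1,4], [1,5], [1,6], [2,3], [2,4], [2,6], [3,4], [3,5], [4,5], [4,6], [5,6]
  2-simplices (12): [0,1,2], [0,1,4], [0,2,6], [0,4,5], [0,5,6], [1,2,3], [1,3,5], [1,4,6], [1,5,6], [2,3,4], [2,4,6], [3,4,5]

Hence C_0 ≅ Z^7, C_1 ≅ Z^18, C_2 ≅ Z^12.

The boundary map ∂_1: C_1 → C_0 maps an edge to its endpoints' difference, ∂[p,q] = q − p. For instance
  ∂[3,5] = [5] − [3].
As a 7×18 matrix over Z this has rank 6, with invariant factors (1,1,1,1,1,1).

The boundary map ∂_2: C_2 → C_1 maps a triangle to the signed sum of its edges. For instance
  ∂[1,4,6] = [4,6] − [1,6] + [1,4],
  ∂[3,4,5] = [4,5] − [3,5] + [3,4].
The resulting 18×12 matrix has rank 12, and its Smith normal form has invariant factors (1,1,1,1,1,1,1,1,1,1,1,2).

Reading off H_k = ker ∂_k / im ∂_{k+1}:

  H_0: rank C_0 − rank ∂_1 = 7 − 6 = 1, and the invariant factors of ∂_1 are all 1, so H_0 ≅ Z.
  H_1: rank ker ∂_1 − rank ∂_2 = (18 − 6) − 12 = 0, and ∂_2 has invariant factor 2 > 1, so H_1 ≅ Z/2.
  H_2: rank ker ∂_2 − rank ∂_3 = (12 − 12) − 0 = 0, and there is no ∂_3, so H_2 ≅ 0.

As a check, the Euler characteristic is 7 − 18 + 12 = 1, which agrees with 1 − 0 + 0 = 1.

Hence the Betti numbers are b_0 = 1, b_1 = 0, b_2 = 0.

b_0 = 1, b_1 = 0, b_2 = 0.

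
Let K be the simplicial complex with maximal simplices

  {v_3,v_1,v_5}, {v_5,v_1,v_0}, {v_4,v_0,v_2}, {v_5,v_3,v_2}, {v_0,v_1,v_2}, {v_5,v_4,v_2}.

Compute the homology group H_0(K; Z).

H_0 = Z.

We work with the vertex ordering v_0 < v_1 < v_2 < v_3 < v_4 < v_5. The simplices of K, each written with vertices in increasing order, are:

  0-simplices (6): [v_0], [v_1], [v_2], [v_3], [v_4], [v_5]
  1-simplices (12): [v_0,v_1], [v_0,v_2], [v_0,v_4], [v_0,v_5], [v_1,v_2], [v_1,v_3], [v_1,v_5], [v_2,v_3], [v_2,v_4], [v_2,v_5], [v_3,v_5], [v_4,v_5]
  2-simplices (6): [v_0,v_1,v_2], [v_0,v_1,v_5], [v_0,v_2,v_4], [v_1,v_3,v_5], [v_2,v_3,v_5], [v_2,v_4,v_5]

so the chain groups are C_0 ≅ Z^6, C_1 ≅ Z^12, C_2 ≅ Z^6.

The boundary map ∂_1: C_1 → C_0 is given by ∂[p,q] = [q] − [p].
The resulting 6×12 matrix has rank 5, and its Smith normal form has invariant factors (1,1,1,1,1).

∂_2: C_2 → C_1 maps a triangle to the signed sum of its edges. For instance
  ∂[v_2,v_4,v_5] = [v_4,v_5] − [v_2,v_5] + [v_2,v_4],
  ∂[v_1,v_3,v_5] = [v_3,v_5] − [v_1,v_5] + [v_1,v_3].
This gives a 12×6 integer matrix of rank 6; reducing to Smith normal form yields diagonal entries (1,1,1,1,1,1).

Computing H_k = (kernel of ∂_k) / (image of ∂_{k+1}):

  H_0: rank C_0 − rank ∂_1 = 6 − 5 = 1, and the invariant factors of ∂_1 are all 1, so H_0 ≅ Z.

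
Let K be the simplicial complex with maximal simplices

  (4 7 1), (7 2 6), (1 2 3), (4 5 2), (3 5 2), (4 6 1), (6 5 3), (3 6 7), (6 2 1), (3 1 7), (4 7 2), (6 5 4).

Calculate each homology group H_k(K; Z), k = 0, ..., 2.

H_0 ≅ Z,  H_1 ≅ Z/2Z,  H_2 = 0.

Fix the vertex order 1 < 2 < 3 < 4 < 5 < 6 < 7 and write every simplex with vertices in increasing order. Then dim K = 2 and the simplices of K are:

  0-simplices (7): [1], [2], [3], [4], [5], [6], [7]
  1-simplices (18): [1,2], [1,3], [1,4], [1,6], [1,7], [2,3], [2,4], [2,5], [2,6], [2,7], [3,5], [3,6], [3,7], [4,5], [4,6], [4,7], [5,6], [6,7]
  2-simplices (12): [1,2,3], [1,2,6], [1,3,7], [1,4,6], [1,4,7], [2,3,5], [2,4,5], [2,4,7], [2,6,7], [3,5,6], [3,6,7], [4,5,6]

Hence C_0 ≅ Z^7, C_1 ≅ Z^18, C_2 ≅ Z^12.

The boundary map ∂_1: C_1 → C_0 sends each edge [p,q] (with p < q) to q − p. For instance
  ∂[3,7] = [7] − [3].
As a 7×18 matrix over Z this has rank 6, with invariant factors (1,1,1,1,1,1).

Boundary ∂_2: C_2 → C_1 acts by ∂[p,q,r] = [q,r] − [p,r] + [p,q]. For instance
  ∂[2,4,5] = [4,5] − [2,5] + [2,4],
  ∂[2,6,7] = [6,7] − [2,7] + [2,6].
This gives a 18×12 integer matrix of rank 12; reducing to Smith normal form yields diagonal entries (1,1,1,1,1,1,1,1,1,1,1,2).

Reading off H_k = ker ∂_k / im ∂_{k+1}:

  H_0: rank C_0 − rank ∂_1 = 7 − 6 = 1, and the invariant factors of ∂_1 are all 1, so H_0 ≅ Z.
  H_1: rank ker ∂_1 − rank ∂_2 = (18 − 6) − 12 = 0, and ∂_2 has invariant factor 2 > 1, so H_1 ≅ Z/2Z.
  H_2: rank ker ∂_2 − rank ∂_3 = (12 − 12) − 0 = 0, and there is no ∂_3, so H_2 ≅ 0.

As a check, the Euler characteristic is 7 − 18 + 12 = 1, which agrees with 1 − 0 + 0 = 1.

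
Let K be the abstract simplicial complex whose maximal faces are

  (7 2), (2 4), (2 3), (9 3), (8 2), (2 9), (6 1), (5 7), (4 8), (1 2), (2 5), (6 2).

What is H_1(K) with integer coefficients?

Fix the vertex order 1 < 2 < 3 < 4 < 5 < 6 < 7 < 8 < 9 and write every simplex with vertices in increasing order. Then dim K = 1 and the simplices of K are:

  0-simplices (9): [1], [2], [3], [4], [5], [6], [7], [8], [9]
  1-simplices (12): [1,2], [1,6], [2,3], [2,4], [2,5], [2,6], [2,7], [2,8], [2,9], [3,9], [4,8], [5,7]

so the chain groups are C_0 ≅ Z^9, C_1 ≅ Z^12.

∂_1: C_1 → C_0 is given by ∂[p,q] = [q] − [p]. For instance
  ∂[1,6] = [6] − [1].
As a 9×12 matrix over Z this has rank 8, with invariant factors (1,1,1,1,1,1,1,1).

From H_k ≅ ker(∂_k) / im(∂_{k+1}) we obtain:

  H_1: rank ker ∂_1 − rank ∂_2 = (12 − 8) − 0 = 4, and there is no ∂_2, so H_1 = Z^4.

H_1 ≅ Z^4.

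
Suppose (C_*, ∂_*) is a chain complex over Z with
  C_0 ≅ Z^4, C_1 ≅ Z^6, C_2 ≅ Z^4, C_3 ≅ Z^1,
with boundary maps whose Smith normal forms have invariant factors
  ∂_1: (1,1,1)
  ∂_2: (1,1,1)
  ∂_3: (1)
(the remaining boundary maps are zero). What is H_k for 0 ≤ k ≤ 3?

H_0 ≅ Z,  H_1 = 0,  H_2 = 0,  H_3 = 0.

H_0: b_0 = 4 − 0 − 3 = 1; torsion from ∂_1 factors > 1: none. So H_0 ≅ Z.
H_1: b_1 = 6 − 3 − 3 = 0; torsion from ∂_2 factors > 1: none. So H_1 ≅ 0.
H_2: b_2 = 4 − 3 − 1 = 0; torsion from ∂_3 factors > 1: none. So H_2 ≅ 0.
H_3: b_3 = 1 − 1 − 0 = 0; torsion from ∂_4 factors > 1: none. So H_3 ≅ 0.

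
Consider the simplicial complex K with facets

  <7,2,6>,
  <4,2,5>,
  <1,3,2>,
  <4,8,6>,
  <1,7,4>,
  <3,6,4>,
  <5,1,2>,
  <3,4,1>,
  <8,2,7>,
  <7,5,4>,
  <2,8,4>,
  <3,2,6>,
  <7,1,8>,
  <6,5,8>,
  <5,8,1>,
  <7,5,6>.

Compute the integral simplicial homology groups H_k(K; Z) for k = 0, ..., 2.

H_0 = Z,  H_1 = Z^2,  H_2 = Z.

Order the vertices as 1 < 2 < 3 < 4 < 5 < 6 < 7 < 8. Listing each simplex with vertices in this order, K has dimension 2 with simplices:

  0-simplices (8): [1], [2], [3], [4], [5], [6], [7], [8]
  1-simplices (24): (24 of them)
  2-simplices (16): [1,2,3], [1,2,5], [1,3,4], [1,4,7], [1,5,8], [1,7,8], [2,3,6], [2,4,5], [2,4,8], [2,6,7], [2,7,8], [3,4,6], [4,5,7], [4,6,8], [5,6,7], [5,6,8]

so the chain groups are C_0 ≅ Z^8, C_1 ≅ Z^24, C_2 ≅ Z^16.

The boundary map ∂_1: C_1 → C_0 is given by ∂[p,q] = [q] − [p].
As a 8×24 matrix over Z this has rank 7, with invariant factors (1,1,1,1,1,1,1).

The boundary map ∂_2: C_2 → C_1 acts by ∂[p,q,r] = [q,r] − [p,r] + [p,q]. For instance
  ∂[2,4,8] = [4,8] − [2,8] + [2,4],
  ∂[2,7,8] = [7,8] − [2,8] + [2,7].
The 24×16 boundary matrix has rank 15 and Smith normal form diag(1,1,1,1,1,1,1,1,1,1,1,1,1,1,1).

Computing H_k = (kernel of ∂_k) / (image of ∂_{k+1}):

  H_0: rank C_0 − rank ∂_1 = 8 − 7 = 1, and the invariant factors of ∂_1 are all 1, so H_0 ≅ Z.
  H_1: rank ker ∂_1 − rank ∂_2 = (24 − 7) − 15 = 2, and the invariant factors of ∂_2 are all 1, so H_1 ≅ Z^2.
  H_2: rank ker ∂_2 − rank ∂_3 = (16 − 15) − 0 = 1, and there is no ∂_3, so H_2 ≅ Z.

As a check, the Euler characteristic is 8 − 24 + 16 = 0, which agrees with 1 − 2 + 1 = 0.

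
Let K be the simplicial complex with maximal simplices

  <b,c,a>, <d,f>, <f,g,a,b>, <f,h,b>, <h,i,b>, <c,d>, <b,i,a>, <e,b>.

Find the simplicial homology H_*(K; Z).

H_0 ≅ Z,  H_1 ≅ Z,  H_2 = 0,  H_3 = 0.

Order the vertices as a < b < c < d < e < f < g < h < i. Listing each simplex with vertices in this order, K has dimension 3 with simplices:

  0-simplices (9): a, b, c, d, e, f, g, h, i
  1-simplices (16): ab, ac, af, ag, ai, bc, be, bf, bg, bh, bi, cd, df, fg, fh, hi
  2-simplices (8): abc, abf, abg, abi, afg, bfg, bfh, bhi
  3-simplices (1): abfg

Hence C_0 ≅ Z^9, C_1 ≅ Z^16, C_2 ≅ Z^8, C_3 ≅ Z^1.

Boundary ∂_1: C_1 → C_0 maps an edge to its endpoints' difference, ∂[p,q] = q − p. For instance
  ∂be = e − b.
This gives a 9×16 integer matrix of rank 8; reducing to Smith normal form yields diagonal entries (1,1,1,1,1,1,1,1).

Boundary ∂_2: C_2 → C_1 maps a triangle to the signed sum of its edges. For instance
  ∂abi = bi − ai + ab,
  ∂bfg = fg − bg + bf.
The 16×8 boundary matrix has rank 7 and Smith normal form diag(1,1,1,1,1,1,1).

The boundary map ∂_3: C_3 → C_2 sends each 3-simplex σ to the alternating sum Σ_i (−1)^i (σ with its i-th vertex removed). For instance
  ∂abfg = bfg − afg + abg − abf.
The resulting 8×1 matrix has rank 1, and its Smith normal form has invariant factors (1).

From H_k ≅ ker(∂_k) / im(∂_{k+1}) we obtain:

  H_0: rank C_0 − rank ∂_1 = 9 − 8 = 1, and the invariant factors of ∂_1 are all 1, so H_0 = Z.
  H_1: rank ker ∂_1 − rank ∂_2 = (16 − 8) − 7 = 1, and the invariant factors of ∂_2 are all 1, so H_1 = Z.
  H_2: rank ker ∂_2 − rank ∂_3 = (8 − 7) − 1 = 0, and the invariant factors of ∂_3 are all 1, so H_2 = 0.
  H_3: rank ker ∂_3 − rank ∂_4 = (1 − 1) − 0 = 0, and there is no ∂_4, so H_3 = 0.

As a check, the Euler characteristic is 9 − 16 + 8 − 1 = 0, which agrees with 1 − 1 + 0 − 0 = 0.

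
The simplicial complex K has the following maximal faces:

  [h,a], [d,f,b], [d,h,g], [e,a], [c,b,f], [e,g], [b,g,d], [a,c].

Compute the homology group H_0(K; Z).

H_0 ≅ Z.

Take the total order a < b < c < d < e < f < g < h on the vertex set. Then K (dimension 2) consists of the simplices:

  0-simplices (8): a, b, c, d, e, f, g, h
  1-simplices (13): ac, ae, ah, bc, bd, bf, bg, cf, df, dg, dh, eg, gh
  2-simplices (4): bcf, bdf, bdg, dgh

Hence C_0 ≅ Z^8, C_1 ≅ Z^13, C_2 ≅ Z^4.

∂_1: C_1 → C_0 maps an edge to its endpoints' difference, ∂[p,q] = q − p. For instance
  ∂dh = h − d.
The resulting 8×13 matrix has rank 7, and its Smith normal form has invariant factors (1,1,1,1,1,1,1).

The boundary map ∂_2: C_2 → C_1 acts by ∂[p,q,r] = [q,r] − [p,r] + [p,q]. For instance
  ∂dgh = gh − dh + dg,
  ∂bdf = df − bf + bd.
This gives a 13×4 integer matrix of rank 4; reducing to Smith normal form yields diagonal entries (1,1,1,1).

Now H_k = ker ∂_k / im ∂_{k+1}, so:

  H_0: rank C_0 − rank ∂_1 = 8 − 7 = 1, and the invariant factors of ∂_1 are all 1, so H_0 ≅ Z.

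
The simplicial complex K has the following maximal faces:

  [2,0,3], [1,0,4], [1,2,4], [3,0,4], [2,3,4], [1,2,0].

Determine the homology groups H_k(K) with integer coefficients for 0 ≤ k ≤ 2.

H_0 = Z,  H_1 = 0,  H_2 = Z.

We work with the vertex ordering 0 < 1 < 2 < 3 < 4. The simplices of K, each written with vertices in increasing order, are:

  0-simplices (5): [0], [1], [2], [3], [4]
  1-simplices (9): [0,1], [0,2], [0,3], [0,4], [1,2], [1,4], [2,3], [2,4], [3,4]
  2-simplices (6): [0,1,2], [0,1,4], [0,2,3], [0,3,4], [1,2,4], [2,3,4]

so the chain groups are C_0 ≅ Z^5, C_1 ≅ Z^9, C_2 ≅ Z^6.

∂_1: C_1 → C_0 sends each edge [p,q] (with p < q) to q − p. For instance
  ∂[0,3] = [3] − [0].
This gives a 5×9 integer matrix of rank 4; reducing to Smith normal form yields diagonal entries (1,1,1,1).

∂_2: C_2 → C_1 maps a triangle to the signed sum of its edges. For instance
  ∂[1,2,4] = [2,4] − [1,4] + [1,2],
  ∂[0,1,4] = [1,4] − [0,4] + [0,1].
This gives a 9×6 integer matrix of rank 5; reducing to Smith normal form yields diagonal entries (1,1,1,1,1).

Now H_k = ker ∂_k / im ∂_{k+1}, so:

  H_0: rank C_0 − rank ∂_1 = 5 − 4 = 1, and the invariant factors of ∂_1 are all 1, so H_0 = Z.
  H_1: rank ker ∂_1 − rank ∂_2 = (9 − 4) − 5 = 0, and the invariant factors of ∂_2 are all 1, so H_1 = 0.
  H_2: rank ker ∂_2 − rank ∂_3 = (6 − 5) − 0 = 1, and there is no ∂_3, so H_2 = Z.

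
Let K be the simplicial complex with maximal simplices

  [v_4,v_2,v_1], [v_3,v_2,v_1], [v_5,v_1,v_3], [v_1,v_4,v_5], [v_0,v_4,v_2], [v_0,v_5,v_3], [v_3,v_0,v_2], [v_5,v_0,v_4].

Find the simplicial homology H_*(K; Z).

H_0 = Z,  H_1 = 0,  H_2 = Z.

Take the total order v_0 < v_1 < v_2 < v_3 < v_4 < v_5 on the vertex set. Then K (dimension 2) consists of the simplices:

  0-simplices (6): [v_0], [v_1], [v_2], [v_3], [v_4], [v_5]
  1-simplices (12): [v_0,v_2], [v_0,v_3], [v_0,v_4], [v_0,v_5], [v_1,v_2], [v_1,v_3], [v_1,v_4], [v_1,v_5], [v_2,v_3], [v_2,v_4], [v_3,v_5], [v_4,v_5]
  2-simplices (8): [v_0,v_2,v_3], [v_0,v_2,v_4], [v_0,v_3,v_5], [v_0,v_4,v_5], [v_1,v_2,v_3], [v_1,v_2,v_4], [v_1,v_3,v_5], [v_1,v_4,v_5]

so the chain groups are C_0 ≅ Z^6, C_1 ≅ Z^12, C_2 ≅ Z^8.

Boundary ∂_1: C_1 → C_0 sends each edge [p,q] (with p < q) to q − p.
The 6×12 boundary matrix has rank 5 and Smith normal form diag(1,1,1,1,1).

The boundary map ∂_2: C_2 → C_1 sends each 2-simplex [p,q,r] to [q,r] − [p,r] + [p,q]. For instance
  ∂[v_1,v_2,v_3] = [v_2,v_3] − [v_1,v_3] + [v_1,v_2],
  ∂[v_0,v_2,v_3] = [v_2,v_3] − [v_0,v_3] + [v_0,v_2].
This gives a 12×8 integer matrix of rank 7; reducing to Smith normal form yields diagonal entries (1,1,1,1,1,1,1).

Now H_k = ker ∂_k / im ∂_{k+1}, so:

  H_0: rank C_0 − rank ∂_1 = 6 − 5 = 1, and the invariant factors of ∂_1 are all 1, so H_0 = Z.
  H_1: rank ker ∂_1 − rank ∂_2 = (12 − 5) − 7 = 0, and the invariant factors of ∂_2 are all 1, so H_1 = 0.
  H_2: rank ker ∂_2 − rank ∂_3 = (8 − 7) − 0 = 1, and there is no ∂_3, so H_2 = Z.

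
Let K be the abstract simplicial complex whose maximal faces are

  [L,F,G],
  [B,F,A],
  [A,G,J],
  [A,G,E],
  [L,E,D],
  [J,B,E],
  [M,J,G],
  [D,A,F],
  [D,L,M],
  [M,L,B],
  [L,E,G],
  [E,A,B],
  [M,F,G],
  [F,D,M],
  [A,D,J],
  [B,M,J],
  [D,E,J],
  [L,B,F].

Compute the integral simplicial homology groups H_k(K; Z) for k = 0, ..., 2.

H_0 = Z,  H_1 = Z ⊕ Z_2,  H_2 = 0.

Take the total order A < B < D < E < F < G < J < L < M on the vertex set. Then K (dimension 2) consists of the simplices:

  0-simplices (9): A, B, D, E, F, G, J, L, M
  1-simplices (27): AB, AD, AE, AF, AG, AJ, BE, BF, BJ, BL, BM, DE, DF, DJ, DL, DM, EG, EJ, EL, FG, FL, FM, GJ, GL, GM, JM, LM
  2-simplices (18): ABE, ABF, ADF, ADJ, AEG, AGJ, BEJ, BFL, BJM, BLM, DEJ, DEL, DFM, DLM, EGL, FGL, FGM, GJM

giving chain groups C_0 ≅ Z^9, C_1 ≅ Z^27, C_2 ≅ Z^18.

∂_1: C_1 → C_0 maps an edge to its endpoints' difference, ∂[p,q] = q − p.
The 9×27 boundary matrix has rank 8 and Smith normal form diag(1,1,1,1,1,1,1,1).

Boundary ∂_2: C_2 → C_1 acts by ∂[p,q,r] = [q,r] − [p,r] + [p,q]. For instance
  ∂ABE = BE − AE + AB,
  ∂FGL = GL − FL + FG.
The resulting 27×18 matrix has rank 18, and its Smith normal form has invariant factors (1,1,1,1,1,1,1,1,1,1,1,1,1,1,1,1,1,2).

Computing H_k = (kernel of ∂_k) / (image of ∂_{k+1}):

  H_0: rank C_0 − rank ∂_1 = 9 − 8 = 1, and the invariant factors of ∂_1 are all 1, so H_0 ≅ Z.
  H_1: rank ker ∂_1 − rank ∂_2 = (27 − 8) − 18 = 1, and ∂_2 has invariant factor 2 > 1, so H_1 ≅ Z ⊕ Z_2.
  H_2: rank ker ∂_2 − rank ∂_3 = (18 − 18) − 0 = 0, and there is no ∂_3, so H_2 ≅ 0.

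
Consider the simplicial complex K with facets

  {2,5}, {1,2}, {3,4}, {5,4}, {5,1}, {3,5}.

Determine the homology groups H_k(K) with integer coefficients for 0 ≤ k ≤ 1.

H_0 = Z,  H_1 = Z^2.

K has 5 vertices, 6 edges.
rank ∂_0 = 0, rank ∂_1 = 4 ⇒ b_0 = 5 − 0 − 4 = 1; all invariant factors of ∂_1 are 1 so no torsion. So H_0 ≅ Z.
rank ∂_1 = 4, rank ∂_2 = 0 ⇒ b_1 = 6 − 4 − 0 = 2. So H_1 ≅ Z^2.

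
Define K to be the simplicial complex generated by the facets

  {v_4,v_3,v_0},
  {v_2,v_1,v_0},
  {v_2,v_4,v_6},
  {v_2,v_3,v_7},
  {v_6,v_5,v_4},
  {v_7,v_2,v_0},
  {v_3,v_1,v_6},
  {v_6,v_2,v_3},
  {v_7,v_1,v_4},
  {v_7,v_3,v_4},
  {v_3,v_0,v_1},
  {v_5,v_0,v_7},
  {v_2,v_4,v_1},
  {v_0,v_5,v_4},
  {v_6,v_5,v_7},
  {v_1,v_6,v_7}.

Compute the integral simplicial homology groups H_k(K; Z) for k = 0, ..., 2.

We work with the vertex ordering v_0 < v_1 < v_2 < v_3 < v_4 < v_5 < v_6 < v_7. The simplices of K, each written with vertices in increasing order, are:

  0-simplices (8): [v_0], [v_1], [v_2], [v_3], [v_4], [v_5], [v_6], [v_7]
  1-simplices (24): (24 of them)
  2-simplices (16): (16 of them)

so the chain groups are C_0 ≅ Z^8, C_1 ≅ Z^24, C_2 ≅ Z^16.

The boundary map ∂_1: C_1 → C_0 sends each edge [p,q] (with p < q) to q − p.
The 8×24 boundary matrix has rank 7 and Smith normal form diag(1,1,1,1,1,1,1).

∂_2: C_2 → C_1 maps a triangle to the signed sum of its edges. For instance
  ∂[v_2,v_3,v_7] = [v_3,v_7] − [v_2,v_7] + [v_2,v_3],
  ∂[v_0,v_1,v_3] = [v_1,v_3] − [v_0,v_3] + [v_0,v_1].
As a 24×16 matrix over Z this has rank 15, with invariant factors (1,1,1,1,1,1,1,1,1,1,1,1,1,1,1).

Now H_k = ker ∂_k / im ∂_{k+1}, so:

  H_0: rank C_0 − rank ∂_1 = 8 − 7 = 1, and the invariant factors of ∂_1 are all 1, so H_0 ≅ Z.
  H_1: rank ker ∂_1 − rank ∂_2 = (24 − 7) − 15 = 2, and the invariant factors of ∂_2 are all 1, so H_1 ≅ Z^2.
  H_2: rank ker ∂_2 − rank ∂_3 = (16 − 15) − 0 = 1, and there is no ∂_3, so H_2 ≅ Z.

H_0 = Z,  H_1 = Z^2,  H_2 = Z.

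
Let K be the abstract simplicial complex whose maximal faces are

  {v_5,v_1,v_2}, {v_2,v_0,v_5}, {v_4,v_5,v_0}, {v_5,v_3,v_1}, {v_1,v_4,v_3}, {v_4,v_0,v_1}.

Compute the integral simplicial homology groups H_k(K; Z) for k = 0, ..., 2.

We work with the vertex ordering v_0 < v_1 < v_2 < v_3 < v_4 < v_5. The simplices of K, each written with vertices in increasing order, are:

  0-simplices (6): [v_0], [v_1], [v_2], [v_3], [v_4], [v_5]
  1-simplices (12): [v_0,v_1], [v_0,v_2], [v_0,v_4], [v_0,v_5], [v_1,v_2], [v_1,v_3], [v_1,v_4], [v_1,v_5], [v_2,v_5], [v_3,v_4], [v_3,v_5], [v_4,v_5]
  2-simplices (6): [v_0,v_1,v_4], [v_0,v_2,v_5], [v_0,v_4,v_5], [v_1,v_2,v_5], [v_1,v_3,v_4], [v_1,v_3,v_5]

so the chain groups are C_0 ≅ Z^6, C_1 ≅ Z^12, C_2 ≅ Z^6.

The boundary map ∂_1: C_1 → C_0 maps an edge to its endpoints' difference, ∂[p,q] = q − p. For instance
  ∂[v_0,v_1] = [v_1] − [v_0].
As a 6×12 matrix over Z this has rank 5, with invariant factors (1,1,1,1,1).

∂_2: C_2 → C_1 maps a triangle to the signed sum of its edges. For instance
  ∂[v_0,v_1,v_4] = [v_1,v_4] − [v_0,v_4] + [v_0,v_1],
  ∂[v_0,v_2,v_5] = [v_2,v_5] − [v_0,v_5] + [v_0,v_2].
The resulting 12×6 matrix has rank 6, and its Smith normal form has invariant factors (1,1,1,1,1,1).

Now H_k = ker ∂_k / im ∂_{k+1}, so:

  H_0: rank C_0 − rank ∂_1 = 6 − 5 = 1, and the invariant factors of ∂_1 are all 1, so H_0 ≅ Z.
  H_1: rank ker ∂_1 − rank ∂_2 = (12 − 5) − 6 = 1, and the invariant factors of ∂_2 are all 1, so H_1 ≅ Z.
  H_2: rank ker ∂_2 − rank ∂_3 = (6 − 6) − 0 = 0, and there is no ∂_3, so H_2 ≅ 0.

H_0 ≅ Z,  H_1 ≅ Z,  H_2 = 0.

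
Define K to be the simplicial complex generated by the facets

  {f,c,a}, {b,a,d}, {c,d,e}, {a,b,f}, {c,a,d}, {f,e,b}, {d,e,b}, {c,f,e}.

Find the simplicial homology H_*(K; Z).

H_0 ≅ Z,  H_1 = 0,  H_2 ≅ Z.

Fix the vertex order a < b < c < d < e < f and write every simplex with vertices in increasing order. Then dim K = 2 and the simplices of K are:

  0-simplices (6): a, b, c, d, e, f
  1-simplices (12): ab, ac, ad, af, bd, be, bf, cd, ce, cf, de, ef
  2-simplices (8): abd, abf, acd, acf, bde, bef, cde, cef

Hence C_0 ≅ Z^6, C_1 ≅ Z^12, C_2 ≅ Z^8.

∂_1: C_1 → C_0 is given by ∂[p,q] = [q] − [p]. For instance
  ∂af = f − a.
The resulting 6×12 matrix has rank 5, and its Smith normal form has invariant factors (1,1,1,1,1).

Boundary ∂_2: C_2 → C_1 acts by ∂[p,q,r] = [q,r] − [p,r] + [p,q]. For instance
  ∂bef = ef − bf + be,
  ∂abf = bf − af + ab.
This gives a 12×8 integer matrix of rank 7; reducing to Smith normal form yields diagonal entries (1,1,1,1,1,1,1).

From H_k ≅ ker(∂_k) / im(∂_{k+1}) we obtain:

  H_0: rank C_0 − rank ∂_1 = 6 − 5 = 1, and the invariant factors of ∂_1 are all 1, so H_0 ≅ Z.
  H_1: rank ker ∂_1 − rank ∂_2 = (12 − 5) − 7 = 0, and the invariant factors of ∂_2 are all 1, so H_1 ≅ 0.
  H_2: rank ker ∂_2 − rank ∂_3 = (8 − 7) − 0 = 1, and there is no ∂_3, so H_2 ≅ Z.

(K is a triangulation of the 2-sphere S^2.)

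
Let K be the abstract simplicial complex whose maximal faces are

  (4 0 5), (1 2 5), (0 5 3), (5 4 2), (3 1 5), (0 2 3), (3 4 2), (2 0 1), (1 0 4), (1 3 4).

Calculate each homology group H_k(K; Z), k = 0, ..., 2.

H_0 = Z,  H_1 = Z/2,  H_2 = 0.

K has 6 vertices, 15 edges, 10 triangles.
rank ∂_0 = 0, rank ∂_1 = 5 ⇒ b_0 = 6 − 0 − 5 = 1; all invariant factors of ∂_1 are 1 so no torsion. So H_0 = Z.
rank ∂_1 = 5, rank ∂_2 = 10 ⇒ b_1 = 15 − 5 − 10 = 0; ∂_2 has invariant factor(s) [2] giving torsion. So H_1 = Z/2.
rank ∂_2 = 10, rank ∂_3 = 0 ⇒ b_2 = 10 − 10 − 0 = 0. So H_2 = 0.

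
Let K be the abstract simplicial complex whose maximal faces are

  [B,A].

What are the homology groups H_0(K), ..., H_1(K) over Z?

Order the vertices as A < B. Listing each simplex with vertices in this order, K has dimension 1 with simplices:

  0-simplices (2): A, B
  1-simplices (1): AB

giving chain groups C_0 ≅ Z^2, C_1 ≅ Z^1.

∂_1: C_1 → C_0 is given by ∂[p,q] = [q] − [p]. For instance
  ∂AB = B − A.
This gives a 2×1 integer matrix of rank 1; reducing to Smith normal form yields diagonal entries (1).

From H_k ≅ ker(∂_k) / im(∂_{k+1}) we obtain:

  H_0: rank C_0 − rank ∂_1 = 2 − 1 = 1, and the invariant factors of ∂_1 are all 1, so H_0 ≅ Z.
  H_1: rank ker ∂_1 − rank ∂_2 = (1 − 1) − 0 = 0, and there is no ∂_2, so H_1 ≅ 0.

H_0 ≅ Z,  H_1 = 0.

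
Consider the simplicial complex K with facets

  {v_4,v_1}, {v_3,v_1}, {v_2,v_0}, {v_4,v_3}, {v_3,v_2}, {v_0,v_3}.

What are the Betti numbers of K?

We work with the vertex ordering v_0 < v_1 < v_2 < v_3 < v_4. The simplices of K, each written with vertices in increasing order, are:

  0-simplices (5): [v_0], [v_1], [v_2], [v_3], [v_4]
  1-simplices (6): [v_0,v_2], [v_0,v_3], [v_1,v_3], [v_1,v_4], [v_2,v_3], [v_3,v_4]

so the chain groups are C_0 ≅ Z^5, C_1 ≅ Z^6.

∂_1: C_1 → C_0 sends each edge [p,q] (with p < q) to q − p. For instance
  ∂[v_0,v_2] = [v_2] − [v_0].
This gives a 5×6 integer matrix of rank 4; reducing to Smith normal form yields diagonal entries (1,1,1,1).

From H_k ≅ ker(∂_k) / im(∂_{k+1}) we obtain:

  H_0: rank C_0 − rank ∂_1 = 5 − 4 = 1, and the invariant factors of ∂_1 are all 1, so H_0 ≅ Z.
  H_1: rank ker ∂_1 − rank ∂_2 = (6 − 4) − 0 = 2, and there is no ∂_2, so H_1 ≅ Z^2.

(K is a triangulation of a wedge of 2 circles.)

Hence the Betti numbers are b_0 = 1, b_1 = 2.

b_0 = 1, b_1 = 2.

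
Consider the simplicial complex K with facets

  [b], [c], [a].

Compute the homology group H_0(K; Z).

Fix the vertex order a < b < c and write every simplex with vertices in increasing order. Then dim K = 0 and the simplices of K are:

  0-simplices (3): a, b, c

giving chain groups C_0 ≅ Z^3.

Now H_k = ker ∂_k / im ∂_{k+1}, so:

  H_0: rank C_0 − rank ∂_1 = 3 − 0 = 3, and there is no ∂_1, so H_0 ≅ Z^3.

H_0 = Z^3.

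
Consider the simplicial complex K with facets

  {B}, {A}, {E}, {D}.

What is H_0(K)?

K has 4 vertices.
rank ∂_0 = 0, rank ∂_1 = 0 ⇒ b_0 = 4 − 0 − 0 = 4. So H_0 ≅ Z^4.

H_0 ≅ Z^4.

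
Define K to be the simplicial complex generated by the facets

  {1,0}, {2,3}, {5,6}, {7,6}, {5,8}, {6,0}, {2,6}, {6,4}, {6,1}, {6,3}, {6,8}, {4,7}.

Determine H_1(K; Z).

Take the total order 0 < 1 < 2 < 3 < 4 < 5 < 6 < 7 < 8 on the vertex set. Then K (dimension 1) consists of the simplices:

  0-simplices (9): [0], [1], [2], [3], [4], [5], [6], [7], [8]
  1-simplices (12): [0,1], [0,6], [1,6], [2,3], [2,6], [3,6], [4,6], [4,7], [5,6], [5,8], [6,7], [6,8]

Hence C_0 ≅ Z^9, C_1 ≅ Z^12.

Boundary ∂_1: C_1 → C_0 is given by ∂[p,q] = [q] − [p]. For instance
  ∂[4,7] = [7] − [4].
The 9×12 boundary matrix has rank 8 and Smith normal form diag(1,1,1,1,1,1,1,1).

Reading off H_k = ker ∂_k / im ∂_{k+1}:

  H_1: rank ker ∂_1 − rank ∂_2 = (12 − 8) − 0 = 4, and there is no ∂_2, so H_1 = Z^4.

H_1 = Z^4.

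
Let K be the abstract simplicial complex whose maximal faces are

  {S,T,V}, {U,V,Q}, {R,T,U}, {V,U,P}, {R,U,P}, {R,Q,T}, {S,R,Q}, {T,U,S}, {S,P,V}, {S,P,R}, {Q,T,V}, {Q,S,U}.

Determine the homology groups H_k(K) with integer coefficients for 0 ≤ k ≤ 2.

Take the total order P < Q < R < S < T < U < V on the vertex set. Then K (dimension 2) consists of the simplices:

  0-simplices (7): P, Q, R, S, T, U, V
  1-simplices (18): PR, PS, PU, PV, QR, QS, QT, QU, QV, RS, RT, RU, ST, SU, SV, TU, TV, UV
  2-simplices (12): PRS, PRU, PSV, PUV, QRS, QRT, QSU, QTV, QUV, RTU, STU, STV

so the chain groups are C_0 ≅ Z^7, C_1 ≅ Z^18, C_2 ≅ Z^12.

The boundary map ∂_1: C_1 → C_0 maps an edge to its endpoints' difference, ∂[p,q] = q − p.
The resulting 7×18 matrix has rank 6, and its Smith normal form has invariant factors (1,1,1,1,1,1).

The boundary map ∂_2: C_2 → C_1 maps a triangle to the signed sum of its edges. For instance
  ∂RTU = TU − RU + RT,
  ∂QUV = UV − QV + QU.
The 18×12 boundary matrix has rank 12 and Smith normal form diag(1,1,1,1,1,1,1,1,1,1,1,2).

From H_k ≅ ker(∂_k) / im(∂_{k+1}) we obtain:

  H_0: rank C_0 − rank ∂_1 = 7 − 6 = 1, and the invariant factors of ∂_1 are all 1, so H_0 = Z.
  H_1: rank ker ∂_1 − rank ∂_2 = (18 − 6) − 12 = 0, and ∂_2 has invariant factor 2 > 1, so H_1 = Z/2Z.
  H_2: rank ker ∂_2 − rank ∂_3 = (12 − 12) − 0 = 0, and there is no ∂_3, so H_2 = 0.

H_0 ≅ Z,  H_1 ≅ Z/2Z,  H_2 = 0.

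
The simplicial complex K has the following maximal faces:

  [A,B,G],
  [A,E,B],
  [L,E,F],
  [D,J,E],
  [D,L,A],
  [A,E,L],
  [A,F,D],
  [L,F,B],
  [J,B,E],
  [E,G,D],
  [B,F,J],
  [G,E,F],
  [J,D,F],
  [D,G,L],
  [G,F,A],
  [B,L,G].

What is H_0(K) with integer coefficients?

H_0 = Z.

K has 8 vertices, 24 edges, 16 triangles.
rank ∂_0 = 0, rank ∂_1 = 7 ⇒ b_0 = 8 − 0 − 7 = 1; all invariant factors of ∂_1 are 1 so no torsion. So H_0 = Z.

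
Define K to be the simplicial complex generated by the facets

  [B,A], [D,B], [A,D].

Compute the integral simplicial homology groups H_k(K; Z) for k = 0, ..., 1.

H_0 = Z,  H_1 = Z.

K has 3 vertices, 3 edges.
rank ∂_0 = 0, rank ∂_1 = 2 ⇒ b_0 = 3 − 0 − 2 = 1; all invariant factors of ∂_1 are 1 so no torsion. So H_0 = Z.
rank ∂_1 = 2, rank ∂_2 = 0 ⇒ b_1 = 3 − 2 − 0 = 1. So H_1 = Z.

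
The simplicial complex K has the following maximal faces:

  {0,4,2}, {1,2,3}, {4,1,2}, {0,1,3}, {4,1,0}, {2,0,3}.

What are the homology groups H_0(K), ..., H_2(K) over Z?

H_0 = Z,  H_1 = 0,  H_2 = Z.

Fix the vertex order 0 < 1 < 2 < 3 < 4 and write every simplex with vertices in increasing order. Then dim K = 2 and the simplices of K are:

  0-simplices (5): [0], [1], [2], [3], [4]
  1-simplices (9): [0,1], [0,2], [0,3], [0,4], [1,2], [1,3], [1,4], [2,3], [2,4]
  2-simplices (6): [0,1,3], [0,1,4], [0,2,3], [0,2,4], [1,2,3], [1,2,4]

giving chain groups C_0 ≅ Z^5, C_1 ≅ Z^9, C_2 ≅ Z^6.

Boundary ∂_1: C_1 → C_0 sends each edge [p,q] (with p < q) to q − p.
The 5×9 boundary matrix has rank 4 and Smith normal form diag(1,1,1,1).

∂_2: C_2 → C_1 maps a triangle to the signed sum of its edges. For instance
  ∂[0,1,3] = [1,3] − [0,3] + [0,1],
  ∂[0,2,3] = [2,3] − [0,3] + [0,2].
The resulting 9×6 matrix has rank 5, and its Smith normal form has invariant factors (1,1,1,1,1).

Reading off H_k = ker ∂_k / im ∂_{k+1}:

  H_0: rank C_0 − rank ∂_1 = 5 − 4 = 1, and the invariant factors of ∂_1 are all 1, so H_0 ≅ Z.
  H_1: rank ker ∂_1 − rank ∂_2 = (9 − 4) − 5 = 0, and the invariant factors of ∂_2 are all 1, so H_1 ≅ 0.
  H_2: rank ker ∂_2 − rank ∂_3 = (6 − 5) − 0 = 1, and there is no ∂_3, so H_2 ≅ Z.

As a check, the Euler characteristic is 5 − 9 + 6 = 2, which agrees with 1 − 0 + 1 = 2.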